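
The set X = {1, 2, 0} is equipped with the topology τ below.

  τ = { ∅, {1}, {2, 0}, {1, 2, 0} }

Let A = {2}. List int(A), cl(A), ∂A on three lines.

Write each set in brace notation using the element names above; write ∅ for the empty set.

int(A) = ∅
cl(A)  = {2, 0}
∂A     = {2, 0}

U open, U⊆A: ∅. int(A) = ⋃ = ∅
X∖A={1, 0}, int(X∖A)={1}, hence cl(A)={2, 0}
∂A: remove int from cl → {2, 0}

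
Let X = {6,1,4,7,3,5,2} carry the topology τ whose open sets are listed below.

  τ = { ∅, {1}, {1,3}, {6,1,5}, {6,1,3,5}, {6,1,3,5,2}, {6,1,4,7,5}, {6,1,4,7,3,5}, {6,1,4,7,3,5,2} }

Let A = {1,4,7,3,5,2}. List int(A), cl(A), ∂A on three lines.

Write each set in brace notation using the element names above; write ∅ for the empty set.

U open, U⊆A: ∅, {1}, {1,3}. int(A) = ⋃ = {1,3}
X∖A={6}, int(X∖A)=∅, hence cl(A)={6,1,4,7,3,5,2}
∂A: remove int from cl → {6,4,7,5,2}

int(A) = {1,3}
cl(A)  = {6,1,4,7,3,5,2}
∂A     = {6,4,7,5,2}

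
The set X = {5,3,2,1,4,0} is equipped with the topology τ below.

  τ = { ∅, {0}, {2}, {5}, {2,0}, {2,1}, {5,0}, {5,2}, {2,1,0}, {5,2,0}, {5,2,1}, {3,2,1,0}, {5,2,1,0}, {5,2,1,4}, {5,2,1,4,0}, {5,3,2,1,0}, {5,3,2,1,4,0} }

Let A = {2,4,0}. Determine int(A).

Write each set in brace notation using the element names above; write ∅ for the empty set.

U open, U⊆A: ∅, {0}, {2}, {2,0}. int(A) = ⋃ = {2,0}

{2,0}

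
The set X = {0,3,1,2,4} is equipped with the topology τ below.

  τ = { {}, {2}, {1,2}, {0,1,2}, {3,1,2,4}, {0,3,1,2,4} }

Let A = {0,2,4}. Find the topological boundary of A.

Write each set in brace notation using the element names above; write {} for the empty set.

open subsets of A: {}, {2}; so int(A) = {2}
closure: X∖int(X∖A) = X∖{} = {0,3,1,2,4}
∂A = {0,3,1,2,4} minus {2} = {0,3,1,4}

{0,3,1,4}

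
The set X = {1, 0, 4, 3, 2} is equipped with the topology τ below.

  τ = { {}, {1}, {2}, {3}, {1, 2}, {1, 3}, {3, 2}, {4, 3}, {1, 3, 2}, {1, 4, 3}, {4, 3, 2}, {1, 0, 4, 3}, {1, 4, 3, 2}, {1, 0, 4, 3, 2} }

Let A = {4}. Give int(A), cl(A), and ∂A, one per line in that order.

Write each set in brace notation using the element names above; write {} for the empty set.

int(A) = {}
cl(A)  = {0, 4}
∂A     = {0, 4}

U open, U⊆A: {}. int(A) = ⋃ = {}
X∖A={1, 0, 3, 2}, int(X∖A)={1, 3, 2}, hence cl(A)={0, 4}
∂A: remove int from cl → {0, 4}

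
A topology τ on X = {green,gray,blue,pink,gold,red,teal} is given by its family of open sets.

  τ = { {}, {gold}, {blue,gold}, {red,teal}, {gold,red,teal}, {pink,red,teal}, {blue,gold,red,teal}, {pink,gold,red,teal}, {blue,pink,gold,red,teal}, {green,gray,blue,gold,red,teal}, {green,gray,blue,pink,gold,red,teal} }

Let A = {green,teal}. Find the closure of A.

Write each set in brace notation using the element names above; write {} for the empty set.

cl via duality: int({gray,blue,pink,gold,red}) = {blue,gold}, so X∖{blue,gold} = {green,gray,pink,red,teal}

{green,gray,pink,red,teal}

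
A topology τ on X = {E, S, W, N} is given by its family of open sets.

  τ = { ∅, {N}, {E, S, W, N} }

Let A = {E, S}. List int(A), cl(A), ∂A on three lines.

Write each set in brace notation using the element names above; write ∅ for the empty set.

open subsets of A: ∅; so int(A) = ∅
closure: X∖int(X∖A) = X∖{N} = {E, S, W}
∂A = {E, S, W} minus ∅ = {E, S, W}

int(A) = ∅
cl(A)  = {E, S, W}
∂A     = {E, S, W}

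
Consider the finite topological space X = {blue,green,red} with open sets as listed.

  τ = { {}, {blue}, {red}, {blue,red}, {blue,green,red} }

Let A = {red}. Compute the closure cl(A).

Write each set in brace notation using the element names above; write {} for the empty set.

{green,red}

X∖A={blue,green}, int(X∖A)={blue}, hence cl(A)={green,red}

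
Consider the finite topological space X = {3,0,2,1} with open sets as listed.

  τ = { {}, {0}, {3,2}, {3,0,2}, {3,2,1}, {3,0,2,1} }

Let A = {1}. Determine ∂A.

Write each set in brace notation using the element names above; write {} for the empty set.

{1}

U open, U⊆A: {}. int(A) = ⋃ = {}
X∖A={3,0,2}, int(X∖A)={3,0,2}, hence cl(A)={1}
∂A: remove int from cl → {1}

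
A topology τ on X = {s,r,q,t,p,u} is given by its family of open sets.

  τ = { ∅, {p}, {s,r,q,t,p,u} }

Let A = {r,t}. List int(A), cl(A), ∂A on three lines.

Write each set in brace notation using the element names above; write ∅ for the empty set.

int(A) = ∅
cl(A)  = {s,r,q,t,u}
∂A     = {s,r,q,t,u}

opens ⊆ A: ∅; union → int = ∅
complement {s,q,p,u}; its interior {p}; cl(A) = X∖{p} = {s,r,q,t,u}
boundary = {s,r,q,t,u} ∖ ∅ = {s,r,q,t,u}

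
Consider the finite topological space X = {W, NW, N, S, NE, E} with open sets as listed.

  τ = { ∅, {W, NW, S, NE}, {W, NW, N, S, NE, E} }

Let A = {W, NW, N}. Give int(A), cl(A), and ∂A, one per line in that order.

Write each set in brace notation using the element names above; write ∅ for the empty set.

int(A) = ∅
cl(A)  = {W, NW, N, S, NE, E}
∂A     = {W, NW, N, S, NE, E}

U open, U⊆A: ∅. int(A) = ⋃ = ∅
X∖A={S, NE, E}, int(X∖A)=∅, hence cl(A)={W, NW, N, S, NE, E}
∂A: remove int from cl → {W, NW, N, S, NE, E}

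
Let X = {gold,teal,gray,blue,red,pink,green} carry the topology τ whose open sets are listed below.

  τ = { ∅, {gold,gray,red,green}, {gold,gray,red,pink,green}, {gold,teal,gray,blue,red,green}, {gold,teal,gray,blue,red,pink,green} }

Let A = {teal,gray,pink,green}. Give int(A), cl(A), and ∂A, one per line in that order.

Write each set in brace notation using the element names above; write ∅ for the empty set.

interior: largest open inside A is ∅ (from ∅)
cl via duality: int({gold,blue,red}) = ∅, so X∖∅ = {gold,teal,gray,blue,red,pink,green}
cl∖int = {gold,teal,gray,blue,red,pink,green}

int(A) = ∅
cl(A)  = {gold,teal,gray,blue,red,pink,green}
∂A     = {gold,teal,gray,blue,red,pink,green}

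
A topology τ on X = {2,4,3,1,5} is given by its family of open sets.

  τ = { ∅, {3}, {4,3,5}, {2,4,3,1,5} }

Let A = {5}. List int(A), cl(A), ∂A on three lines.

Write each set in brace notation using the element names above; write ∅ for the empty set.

opens ⊆ A: ∅; union → int = ∅
complement {2,4,3,1}; its interior {3}; cl(A) = X∖{3} = {2,4,1,5}
boundary = {2,4,1,5} ∖ ∅ = {2,4,1,5}

int(A) = ∅
cl(A)  = {2,4,1,5}
∂A     = {2,4,1,5}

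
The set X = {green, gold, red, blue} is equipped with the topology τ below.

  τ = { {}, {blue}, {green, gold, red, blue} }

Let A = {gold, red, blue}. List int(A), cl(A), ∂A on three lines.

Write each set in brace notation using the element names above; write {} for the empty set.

opens ⊆ A: {}, {blue}; union → int = {blue}
complement {green}; its interior {}; cl(A) = X∖{} = {green, gold, red, blue}
boundary = {green, gold, red, blue} ∖ {blue} = {green, gold, red}

int(A) = {blue}
cl(A)  = {green, gold, red, blue}
∂A     = {green, gold, red}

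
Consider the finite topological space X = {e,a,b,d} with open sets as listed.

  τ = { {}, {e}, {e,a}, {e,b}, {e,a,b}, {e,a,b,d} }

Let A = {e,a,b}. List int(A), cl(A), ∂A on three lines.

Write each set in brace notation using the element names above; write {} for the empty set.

U open, U⊆A: {}, {e}, {e,a}, {e,b}, {e,a,b}. int(A) = ⋃ = {e,a,b}
X∖A={d}, int(X∖A)={}, hence cl(A)={e,a,b,d}
∂A: remove int from cl → {d}

int(A) = {e,a,b}
cl(A)  = {e,a,b,d}
∂A     = {d}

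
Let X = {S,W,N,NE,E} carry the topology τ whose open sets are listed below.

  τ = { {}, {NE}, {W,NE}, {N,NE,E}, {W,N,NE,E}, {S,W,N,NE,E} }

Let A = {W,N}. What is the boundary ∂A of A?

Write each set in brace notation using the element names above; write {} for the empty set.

opens ⊆ A: {}; union → int = {}
complement {S,NE,E}; its interior {NE}; cl(A) = X∖{NE} = {S,W,N,E}
boundary = {S,W,N,E} ∖ {} = {S,W,N,E}

{S,W,N,E}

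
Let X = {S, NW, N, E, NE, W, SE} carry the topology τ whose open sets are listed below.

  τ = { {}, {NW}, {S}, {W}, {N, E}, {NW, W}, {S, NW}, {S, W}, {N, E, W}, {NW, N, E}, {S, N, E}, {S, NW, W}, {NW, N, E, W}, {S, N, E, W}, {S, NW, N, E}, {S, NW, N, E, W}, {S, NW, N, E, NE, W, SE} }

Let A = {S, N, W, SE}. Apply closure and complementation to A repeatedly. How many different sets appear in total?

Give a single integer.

X∖A={NW, E, NE}, int(X∖A)={NW}, hence cl(A)={S, N, E, NE, W, SE}
Orbit (k=closure, c=complement):
  1. A     = {S, N, W, SE}
  2. kA    = {S, N, E, NE, W, SE}
  3. cA    = {NW, E, NE}
  4. ckA   = {NW}
  5. kcA   = {NW, N, E, NE, SE}
  6. kckA  = {NW, NE, SE}
  7. ckcA  = {S, W}
  8. ckckA = {S, N, E, W}
  9. kckcA = {S, NE, W, SE}
  10. ckckcA = {NW, N, E}
(closed under both — stop)

10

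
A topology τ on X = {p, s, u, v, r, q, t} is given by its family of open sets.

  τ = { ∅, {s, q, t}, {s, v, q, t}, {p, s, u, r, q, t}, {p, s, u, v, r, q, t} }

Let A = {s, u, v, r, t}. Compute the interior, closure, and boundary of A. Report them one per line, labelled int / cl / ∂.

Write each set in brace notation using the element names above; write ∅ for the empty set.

interior: largest open inside A is ∅ (from ∅)
cl via duality: int({p, q}) = ∅, so X∖∅ = {p, s, u, v, r, q, t}
cl∖int = {p, s, u, v, r, q, t}

int(A) = ∅
cl(A)  = {p, s, u, v, r, q, t}
∂A     = {p, s, u, v, r, q, t}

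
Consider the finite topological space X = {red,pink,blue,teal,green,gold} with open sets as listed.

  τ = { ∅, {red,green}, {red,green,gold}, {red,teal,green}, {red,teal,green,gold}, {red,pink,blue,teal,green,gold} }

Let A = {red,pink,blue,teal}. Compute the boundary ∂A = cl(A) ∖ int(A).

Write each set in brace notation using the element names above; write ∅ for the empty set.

opens ⊆ A: ∅; union → int = ∅
complement {green,gold}; its interior ∅; cl(A) = X∖∅ = {red,pink,blue,teal,green,gold}
boundary = {red,pink,blue,teal,green,gold} ∖ ∅ = {red,pink,blue,teal,green,gold}

{red,pink,blue,teal,green,gold}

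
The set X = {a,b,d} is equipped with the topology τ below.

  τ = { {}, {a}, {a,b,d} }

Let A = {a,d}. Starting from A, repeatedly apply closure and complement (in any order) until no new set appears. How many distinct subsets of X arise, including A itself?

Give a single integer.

complement {b}; its interior {}; cl(A) = X∖{} = {a,b,d}
With k = closure, c = complement:
  1. A     = {a,d}
  2. kA    = {a,b,d}
  3. cA    = {b}
  4. ckA   = {}
  5. kcA   = {b,d}
  6. ckcA  = {a}
k, c of each give nothing new

6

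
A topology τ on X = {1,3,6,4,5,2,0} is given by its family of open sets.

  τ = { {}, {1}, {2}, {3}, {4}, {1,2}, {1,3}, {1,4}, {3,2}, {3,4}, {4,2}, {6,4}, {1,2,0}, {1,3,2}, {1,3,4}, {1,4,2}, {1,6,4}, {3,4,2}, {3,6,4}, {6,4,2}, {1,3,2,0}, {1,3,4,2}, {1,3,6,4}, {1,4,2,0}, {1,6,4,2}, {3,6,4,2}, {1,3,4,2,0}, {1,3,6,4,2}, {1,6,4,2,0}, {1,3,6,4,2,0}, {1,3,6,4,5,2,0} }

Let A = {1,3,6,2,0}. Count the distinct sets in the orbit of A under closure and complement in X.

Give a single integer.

complement {4,5}; its interior {4}; cl(A) = X∖{4} = {1,3,6,5,2,0}
With k = closure, c = complement:
  1. A     = {1,3,6,2,0}
  2. kA    = {1,3,6,5,2,0}
  3. cA    = {4,5}
  4. ckA   = {4}
  5. kcA   = {6,4,5}
  6. ckcA  = {1,3,2,0}
  7. kckcA = {1,3,5,2,0}
  8. ckckcA = {6,4}
k, c of each give nothing new

8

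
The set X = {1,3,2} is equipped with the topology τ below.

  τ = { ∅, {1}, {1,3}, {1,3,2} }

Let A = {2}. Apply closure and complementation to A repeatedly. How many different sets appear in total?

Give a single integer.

closure: X∖int(X∖A) = X∖{1,3} = {2}
Let k=closure and c=complement:
  1. A     = {2}
  2. cA    = {1,3}
  3. kcA   = {1,3,2}
  4. ckcA  = ∅
— saturated at 4

4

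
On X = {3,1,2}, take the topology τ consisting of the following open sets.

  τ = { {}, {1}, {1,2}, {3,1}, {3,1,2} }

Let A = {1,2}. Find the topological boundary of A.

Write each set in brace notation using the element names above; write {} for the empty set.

interior: largest open inside A is {1,2} (from {}, {1}, {1,2})
cl via duality: int({3}) = {}, so X∖{} = {3,1,2}
cl∖int = {3}

{3}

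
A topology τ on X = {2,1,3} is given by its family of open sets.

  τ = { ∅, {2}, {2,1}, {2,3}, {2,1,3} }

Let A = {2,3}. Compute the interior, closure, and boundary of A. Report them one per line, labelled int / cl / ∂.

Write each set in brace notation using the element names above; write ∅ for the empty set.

U open, U⊆A: ∅, {2}, {2,3}. int(A) = ⋃ = {2,3}
X∖A={1}, int(X∖A)=∅, hence cl(A)={2,1,3}
∂A: remove int from cl → {1}

int(A) = {2,3}
cl(A)  = {2,1,3}
∂A     = {1}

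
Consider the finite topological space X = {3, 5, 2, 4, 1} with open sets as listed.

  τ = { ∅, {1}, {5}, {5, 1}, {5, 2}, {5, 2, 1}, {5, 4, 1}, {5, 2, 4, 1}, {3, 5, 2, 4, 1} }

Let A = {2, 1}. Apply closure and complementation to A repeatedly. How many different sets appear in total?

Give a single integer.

complement {3, 5, 4}; its interior {5}; cl(A) = X∖{5} = {3, 2, 4, 1}
With k = closure, c = complement:
  1. A     = {2, 1}
  2. kA    = {3, 2, 4, 1}
  3. cA    = {3, 5, 4}
  4. ckA   = {5}
  5. kcA   = {3, 5, 2, 4}
  6. ckcA  = {1}
  7. kckcA = {3, 4, 1}
  8. ckckcA = {5, 2}
k, c of each give nothing new

8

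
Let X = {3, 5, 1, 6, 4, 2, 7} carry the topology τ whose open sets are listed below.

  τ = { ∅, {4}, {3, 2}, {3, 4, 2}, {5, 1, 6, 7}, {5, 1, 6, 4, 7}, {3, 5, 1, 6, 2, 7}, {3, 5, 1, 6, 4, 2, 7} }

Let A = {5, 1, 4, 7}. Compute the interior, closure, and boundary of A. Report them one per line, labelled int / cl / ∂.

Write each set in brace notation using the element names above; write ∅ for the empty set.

int(A) = {4}
cl(A)  = {5, 1, 6, 4, 7}
∂A     = {5, 1, 6, 7}

open subsets of A: ∅, {4}; so int(A) = {4}
closure: X∖int(X∖A) = X∖{3, 2} = {5, 1, 6, 4, 7}
∂A = {5, 1, 6, 4, 7} minus {4} = {5, 1, 6, 7}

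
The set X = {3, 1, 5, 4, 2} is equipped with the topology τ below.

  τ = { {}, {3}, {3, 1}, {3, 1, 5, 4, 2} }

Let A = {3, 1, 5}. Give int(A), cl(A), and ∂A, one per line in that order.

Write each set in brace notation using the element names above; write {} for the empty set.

interior: largest open inside A is {3, 1} (from {}, {3}, {3, 1})
cl via duality: int({4, 2}) = {}, so X∖{} = {3, 1, 5, 4, 2}
cl∖int = {5, 4, 2}

int(A) = {3, 1}
cl(A)  = {3, 1, 5, 4, 2}
∂A     = {5, 4, 2}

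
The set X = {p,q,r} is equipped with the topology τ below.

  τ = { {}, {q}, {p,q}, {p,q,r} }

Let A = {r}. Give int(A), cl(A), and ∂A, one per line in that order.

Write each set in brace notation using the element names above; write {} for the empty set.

opens ⊆ A: {}; union → int = {}
complement {p,q}; its interior {p,q}; cl(A) = X∖{p,q} = {r}
boundary = {r} ∖ {} = {r}

int(A) = {}
cl(A)  = {r}
∂A     = {r}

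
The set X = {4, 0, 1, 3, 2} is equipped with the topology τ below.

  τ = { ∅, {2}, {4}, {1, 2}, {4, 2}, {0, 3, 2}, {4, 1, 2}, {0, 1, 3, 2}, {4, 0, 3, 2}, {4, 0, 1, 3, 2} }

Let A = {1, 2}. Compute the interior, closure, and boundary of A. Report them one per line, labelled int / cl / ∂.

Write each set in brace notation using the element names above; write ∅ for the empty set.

open subsets of A: ∅, {2}, {1, 2}; so int(A) = {1, 2}
closure: X∖int(X∖A) = X∖{4} = {0, 1, 3, 2}
∂A = {0, 1, 3, 2} minus {1, 2} = {0, 3}

int(A) = {1, 2}
cl(A)  = {0, 1, 3, 2}
∂A     = {0, 3}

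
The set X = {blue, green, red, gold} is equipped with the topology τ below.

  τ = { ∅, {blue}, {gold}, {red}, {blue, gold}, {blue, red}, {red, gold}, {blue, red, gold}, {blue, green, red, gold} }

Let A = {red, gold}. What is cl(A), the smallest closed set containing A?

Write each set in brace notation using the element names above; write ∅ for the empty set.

cl via duality: int({blue, green}) = {blue}, so X∖{blue} = {green, red, gold}

{green, red, gold}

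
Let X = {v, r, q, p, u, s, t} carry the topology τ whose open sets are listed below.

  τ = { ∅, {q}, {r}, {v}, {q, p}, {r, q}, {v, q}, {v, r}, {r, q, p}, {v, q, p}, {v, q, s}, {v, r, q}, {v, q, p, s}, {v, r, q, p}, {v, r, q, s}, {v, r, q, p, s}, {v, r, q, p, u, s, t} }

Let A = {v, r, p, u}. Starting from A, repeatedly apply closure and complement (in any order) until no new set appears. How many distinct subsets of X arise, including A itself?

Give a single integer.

complement {q, s, t}; its interior {q}; cl(A) = X∖{q} = {v, r, p, u, s, t}
With k = closure, c = complement:
  1. A     = {v, r, p, u}
  2. kA    = {v, r, p, u, s, t}
  3. cA    = {q, s, t}
  4. ckA   = {q}
  5. kcA   = {q, p, u, s, t}
  6. ckcA  = {v, r}
  7. kckcA = {v, r, u, s, t}
  8. ckckcA = {q, p}
k, c of each give nothing new

8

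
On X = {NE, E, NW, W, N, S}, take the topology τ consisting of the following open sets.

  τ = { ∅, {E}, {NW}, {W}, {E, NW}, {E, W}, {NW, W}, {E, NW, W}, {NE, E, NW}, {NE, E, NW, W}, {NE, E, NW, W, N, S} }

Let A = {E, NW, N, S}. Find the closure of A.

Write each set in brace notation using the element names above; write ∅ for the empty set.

complement {NE, W}; its interior {W}; cl(A) = X∖{W} = {NE, E, NW, N, S}

{NE, E, NW, N, S}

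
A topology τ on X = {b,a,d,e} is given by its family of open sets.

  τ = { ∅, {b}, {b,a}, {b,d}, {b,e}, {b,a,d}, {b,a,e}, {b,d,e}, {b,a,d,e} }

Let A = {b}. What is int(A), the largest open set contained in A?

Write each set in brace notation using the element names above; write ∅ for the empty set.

interior: largest open inside A is {b} (from ∅, {b})

{b}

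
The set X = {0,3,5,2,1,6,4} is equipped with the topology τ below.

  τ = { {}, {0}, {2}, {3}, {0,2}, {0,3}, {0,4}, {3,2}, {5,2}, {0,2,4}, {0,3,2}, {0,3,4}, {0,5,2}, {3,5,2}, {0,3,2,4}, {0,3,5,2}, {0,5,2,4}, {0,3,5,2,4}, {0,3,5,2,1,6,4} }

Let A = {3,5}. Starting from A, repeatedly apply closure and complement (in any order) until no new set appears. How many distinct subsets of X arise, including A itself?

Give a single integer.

8

closure: X∖int(X∖A) = X∖{0,2,4} = {3,5,1,6}
Let k=closure and c=complement:
  1. A     = {3,5}
  2. kA    = {3,5,1,6}
  3. cA    = {0,2,1,6,4}
  4. ckA   = {0,2,4}
  5. kcA   = {0,5,2,1,6,4}
  6. ckcA  = {3}
  7. kckcA = {3,1,6}
  8. ckckcA = {0,5,2,4}
— saturated at 8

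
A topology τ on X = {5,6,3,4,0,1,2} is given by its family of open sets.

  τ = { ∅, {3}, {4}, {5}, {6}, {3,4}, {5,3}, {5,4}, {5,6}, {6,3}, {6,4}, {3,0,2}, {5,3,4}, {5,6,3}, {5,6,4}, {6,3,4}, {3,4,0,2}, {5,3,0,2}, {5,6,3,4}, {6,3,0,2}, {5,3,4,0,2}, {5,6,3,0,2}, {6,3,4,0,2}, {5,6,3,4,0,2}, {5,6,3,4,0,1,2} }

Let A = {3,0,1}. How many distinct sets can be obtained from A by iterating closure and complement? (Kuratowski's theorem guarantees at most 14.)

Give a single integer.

8

X∖A={5,6,4,2}, int(X∖A)={5,6,4}, hence cl(A)={3,0,1,2}
Orbit (k=closure, c=complement):
  1. A     = {3,0,1}
  2. kA    = {3,0,1,2}
  3. cA    = {5,6,4,2}
  4. ckA   = {5,6,4}
  5. kcA   = {5,6,4,0,1,2}
  6. kckA  = {5,6,4,1}
  7. ckcA  = {3}
  8. ckckA = {3,0,2}
(closed under both — stop)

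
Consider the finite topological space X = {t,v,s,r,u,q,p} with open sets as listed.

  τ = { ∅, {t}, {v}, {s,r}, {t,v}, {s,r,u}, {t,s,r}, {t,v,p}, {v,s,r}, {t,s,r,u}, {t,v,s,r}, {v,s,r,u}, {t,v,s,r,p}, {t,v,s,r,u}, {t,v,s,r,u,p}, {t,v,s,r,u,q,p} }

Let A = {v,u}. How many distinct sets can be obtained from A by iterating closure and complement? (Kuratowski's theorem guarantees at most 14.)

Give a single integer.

8

X∖A={t,s,r,q,p}, int(X∖A)={t,s,r}, hence cl(A)={v,u,q,p}
Orbit (k=closure, c=complement):
  1. A     = {v,u}
  2. kA    = {v,u,q,p}
  3. cA    = {t,s,r,q,p}
  4. ckA   = {t,s,r}
  5. kcA   = {t,s,r,u,q,p}
  6. ckcA  = {v}
  7. kckcA = {v,q,p}
  8. ckckcA = {t,s,r,u}
(closed under both — stop)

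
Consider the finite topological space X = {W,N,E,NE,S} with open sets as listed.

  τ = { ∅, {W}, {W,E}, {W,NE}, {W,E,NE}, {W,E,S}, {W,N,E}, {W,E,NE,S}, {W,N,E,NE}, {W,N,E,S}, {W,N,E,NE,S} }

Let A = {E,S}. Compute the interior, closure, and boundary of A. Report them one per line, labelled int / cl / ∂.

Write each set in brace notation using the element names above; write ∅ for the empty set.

open subsets of A: ∅; so int(A) = ∅
closure: X∖int(X∖A) = X∖{W,NE} = {N,E,S}
∂A = {N,E,S} minus ∅ = {N,E,S}

int(A) = ∅
cl(A)  = {N,E,S}
∂A     = {N,E,S}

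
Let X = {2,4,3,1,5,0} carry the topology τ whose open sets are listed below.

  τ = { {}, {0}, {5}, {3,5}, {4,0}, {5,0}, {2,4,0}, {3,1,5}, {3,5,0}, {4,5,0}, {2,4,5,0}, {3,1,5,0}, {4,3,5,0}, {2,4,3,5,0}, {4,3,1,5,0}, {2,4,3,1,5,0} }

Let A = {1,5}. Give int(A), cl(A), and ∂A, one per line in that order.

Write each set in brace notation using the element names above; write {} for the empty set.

interior: largest open inside A is {5} (from {}, {5})
cl via duality: int({2,4,3,0}) = {2,4,0}, so X∖{2,4,0} = {3,1,5}
cl∖int = {3,1}

int(A) = {5}
cl(A)  = {3,1,5}
∂A     = {3,1}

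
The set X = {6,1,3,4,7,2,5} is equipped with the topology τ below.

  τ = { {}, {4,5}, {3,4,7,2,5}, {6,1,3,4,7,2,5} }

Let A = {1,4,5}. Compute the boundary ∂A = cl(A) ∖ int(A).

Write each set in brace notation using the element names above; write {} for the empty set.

U open, U⊆A: {}, {4,5}. int(A) = ⋃ = {4,5}
X∖A={6,3,7,2}, int(X∖A)={}, hence cl(A)={6,1,3,4,7,2,5}
∂A: remove int from cl → {6,1,3,7,2}

{6,1,3,7,2}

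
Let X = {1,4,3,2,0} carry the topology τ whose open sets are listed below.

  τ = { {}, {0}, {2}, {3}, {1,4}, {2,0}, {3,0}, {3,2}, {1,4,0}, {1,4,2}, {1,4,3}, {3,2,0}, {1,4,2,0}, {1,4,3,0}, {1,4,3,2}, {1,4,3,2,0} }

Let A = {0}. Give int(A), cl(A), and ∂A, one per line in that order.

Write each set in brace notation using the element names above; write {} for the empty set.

opens ⊆ A: {}, {0}; union → int = {0}
complement {1,4,3,2}; its interior {1,4,3,2}; cl(A) = X∖{1,4,3,2} = {0}
boundary = {0} ∖ {0} = {}

int(A) = {0}
cl(A)  = {0}
∂A     = {}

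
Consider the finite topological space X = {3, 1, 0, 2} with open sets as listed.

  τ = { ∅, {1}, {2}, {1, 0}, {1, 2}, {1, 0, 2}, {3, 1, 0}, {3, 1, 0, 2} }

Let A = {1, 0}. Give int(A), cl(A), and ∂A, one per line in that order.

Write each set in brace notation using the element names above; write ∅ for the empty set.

interior: largest open inside A is {1, 0} (from ∅, {1}, {1, 0})
cl via duality: int({3, 2}) = {2}, so X∖{2} = {3, 1, 0}
cl∖int = {3}

int(A) = {1, 0}
cl(A)  = {3, 1, 0}
∂A     = {3}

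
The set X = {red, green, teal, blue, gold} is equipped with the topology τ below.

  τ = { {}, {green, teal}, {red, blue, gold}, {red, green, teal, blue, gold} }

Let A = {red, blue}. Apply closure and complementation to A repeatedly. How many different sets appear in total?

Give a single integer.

X∖A={green, teal, gold}, int(X∖A)={green, teal}, hence cl(A)={red, blue, gold}
Orbit (k=closure, c=complement):
  1. A     = {red, blue}
  2. kA    = {red, blue, gold}
  3. cA    = {green, teal, gold}
  4. ckA   = {green, teal}
  5. kcA   = {red, green, teal, blue, gold}
  6. ckcA  = {}
(closed under both — stop)

6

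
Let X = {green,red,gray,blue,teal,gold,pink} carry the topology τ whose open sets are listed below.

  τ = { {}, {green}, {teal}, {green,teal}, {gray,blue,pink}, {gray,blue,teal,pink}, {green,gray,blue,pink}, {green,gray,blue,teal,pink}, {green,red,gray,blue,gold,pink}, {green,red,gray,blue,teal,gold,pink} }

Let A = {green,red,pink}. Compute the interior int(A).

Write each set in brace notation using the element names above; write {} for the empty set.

{green}

open subsets of A: {}, {green}; so int(A) = {green}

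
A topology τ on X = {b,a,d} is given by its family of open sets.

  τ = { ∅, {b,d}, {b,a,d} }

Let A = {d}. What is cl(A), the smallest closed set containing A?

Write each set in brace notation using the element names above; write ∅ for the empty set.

closure: X∖int(X∖A) = X∖∅ = {b,a,d}

{b,a,d}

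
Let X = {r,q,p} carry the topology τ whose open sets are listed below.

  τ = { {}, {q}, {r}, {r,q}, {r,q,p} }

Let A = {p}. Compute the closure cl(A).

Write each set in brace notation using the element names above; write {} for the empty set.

{p}

closure: X∖int(X∖A) = X∖{r,q} = {p}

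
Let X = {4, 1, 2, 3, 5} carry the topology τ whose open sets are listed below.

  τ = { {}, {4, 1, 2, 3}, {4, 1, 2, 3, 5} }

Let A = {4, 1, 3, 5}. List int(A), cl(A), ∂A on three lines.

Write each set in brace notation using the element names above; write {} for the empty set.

opens ⊆ A: {}; union → int = {}
complement {2}; its interior {}; cl(A) = X∖{} = {4, 1, 2, 3, 5}
boundary = {4, 1, 2, 3, 5} ∖ {} = {4, 1, 2, 3, 5}

int(A) = {}
cl(A)  = {4, 1, 2, 3, 5}
∂A     = {4, 1, 2, 3, 5}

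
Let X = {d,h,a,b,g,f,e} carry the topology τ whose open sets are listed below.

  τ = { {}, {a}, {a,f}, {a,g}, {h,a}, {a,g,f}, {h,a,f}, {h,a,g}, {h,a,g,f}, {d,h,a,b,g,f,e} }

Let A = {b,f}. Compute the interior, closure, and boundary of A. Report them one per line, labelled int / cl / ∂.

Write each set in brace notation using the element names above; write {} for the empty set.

int(A) = {}
cl(A)  = {d,b,f,e}
∂A     = {d,b,f,e}

U open, U⊆A: {}. int(A) = ⋃ = {}
X∖A={d,h,a,g,e}, int(X∖A)={h,a,g}, hence cl(A)={d,b,f,e}
∂A: remove int from cl → {d,b,f,e}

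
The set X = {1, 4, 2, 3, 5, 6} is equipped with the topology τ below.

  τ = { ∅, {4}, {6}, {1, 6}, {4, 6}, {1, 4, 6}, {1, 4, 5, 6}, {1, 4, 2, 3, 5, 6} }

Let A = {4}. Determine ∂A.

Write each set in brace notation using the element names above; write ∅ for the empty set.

{2, 3, 5}

opens ⊆ A: ∅, {4}; union → int = {4}
complement {1, 2, 3, 5, 6}; its interior {1, 6}; cl(A) = X∖{1, 6} = {4, 2, 3, 5}
boundary = {4, 2, 3, 5} ∖ {4} = {2, 3, 5}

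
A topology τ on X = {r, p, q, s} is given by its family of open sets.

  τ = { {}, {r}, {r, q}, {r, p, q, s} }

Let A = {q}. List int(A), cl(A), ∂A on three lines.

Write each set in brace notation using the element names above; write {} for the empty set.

opens ⊆ A: {}; union → int = {}
complement {r, p, s}; its interior {r}; cl(A) = X∖{r} = {p, q, s}
boundary = {p, q, s} ∖ {} = {p, q, s}

int(A) = {}
cl(A)  = {p, q, s}
∂A     = {p, q, s}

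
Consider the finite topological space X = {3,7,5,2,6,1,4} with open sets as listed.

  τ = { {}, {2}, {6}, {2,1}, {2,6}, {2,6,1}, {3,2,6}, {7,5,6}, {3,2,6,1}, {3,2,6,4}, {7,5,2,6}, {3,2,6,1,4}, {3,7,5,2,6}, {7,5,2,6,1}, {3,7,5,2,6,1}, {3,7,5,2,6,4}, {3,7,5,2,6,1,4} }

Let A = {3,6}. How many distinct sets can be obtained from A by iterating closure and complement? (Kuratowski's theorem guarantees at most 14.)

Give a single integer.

complement {7,5,2,1,4}; its interior {2,1}; cl(A) = X∖{2,1} = {3,7,5,6,4}
With k = closure, c = complement:
  1. A     = {3,6}
  2. kA    = {3,7,5,6,4}
  3. cA    = {7,5,2,1,4}
  4. ckA   = {2,1}
  5. kcA   = {3,7,5,2,1,4}
  6. kckA  = {3,2,1,4}
  7. ckcA  = {6}
  8. ckckA = {7,5,6}
k, c of each give nothing new

8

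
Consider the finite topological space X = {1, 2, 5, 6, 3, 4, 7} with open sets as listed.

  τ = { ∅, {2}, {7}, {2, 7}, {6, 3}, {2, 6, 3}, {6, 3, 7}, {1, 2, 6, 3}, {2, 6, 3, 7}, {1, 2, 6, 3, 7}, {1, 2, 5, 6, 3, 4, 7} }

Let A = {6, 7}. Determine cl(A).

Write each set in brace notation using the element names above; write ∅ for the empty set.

X∖A={1, 2, 5, 3, 4}, int(X∖A)={2}, hence cl(A)={1, 5, 6, 3, 4, 7}

{1, 5, 6, 3, 4, 7}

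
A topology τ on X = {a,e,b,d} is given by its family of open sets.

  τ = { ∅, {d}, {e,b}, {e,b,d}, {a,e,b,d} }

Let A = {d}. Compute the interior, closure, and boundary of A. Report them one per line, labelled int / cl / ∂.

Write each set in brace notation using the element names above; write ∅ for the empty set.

int(A) = {d}
cl(A)  = {a,d}
∂A     = {a}

interior: largest open inside A is {d} (from ∅, {d})
cl via duality: int({a,e,b}) = {e,b}, so X∖{e,b} = {a,d}
cl∖int = {a}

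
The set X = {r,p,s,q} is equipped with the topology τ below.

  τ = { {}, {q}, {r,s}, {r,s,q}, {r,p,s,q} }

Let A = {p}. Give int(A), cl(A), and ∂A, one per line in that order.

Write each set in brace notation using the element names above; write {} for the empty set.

int(A) = {}
cl(A)  = {p}
∂A     = {p}

interior: largest open inside A is {} (from {})
cl via duality: int({r,s,q}) = {r,s,q}, so X∖{r,s,q} = {p}
cl∖int = {p}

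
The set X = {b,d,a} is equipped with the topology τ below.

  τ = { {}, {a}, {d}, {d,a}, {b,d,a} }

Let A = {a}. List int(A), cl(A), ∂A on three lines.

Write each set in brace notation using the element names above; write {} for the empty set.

int(A) = {a}
cl(A)  = {b,a}
∂A     = {b}

U open, U⊆A: {}, {a}. int(A) = ⋃ = {a}
X∖A={b,d}, int(X∖A)={d}, hence cl(A)={b,a}
∂A: remove int from cl → {b}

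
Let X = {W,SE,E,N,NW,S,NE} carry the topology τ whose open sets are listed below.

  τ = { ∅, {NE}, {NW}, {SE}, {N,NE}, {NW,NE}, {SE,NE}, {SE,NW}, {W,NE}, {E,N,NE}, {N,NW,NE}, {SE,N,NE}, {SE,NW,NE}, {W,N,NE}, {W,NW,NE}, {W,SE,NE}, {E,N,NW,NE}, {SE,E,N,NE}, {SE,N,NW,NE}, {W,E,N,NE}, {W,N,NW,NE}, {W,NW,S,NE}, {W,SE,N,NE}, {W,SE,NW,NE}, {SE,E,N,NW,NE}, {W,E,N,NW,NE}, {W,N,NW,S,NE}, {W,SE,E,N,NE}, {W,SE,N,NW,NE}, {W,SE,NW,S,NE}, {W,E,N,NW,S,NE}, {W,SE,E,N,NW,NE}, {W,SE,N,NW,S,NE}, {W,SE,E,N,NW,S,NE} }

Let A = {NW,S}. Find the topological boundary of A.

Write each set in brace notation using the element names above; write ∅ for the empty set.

open subsets of A: ∅, {NW}; so int(A) = {NW}
closure: X∖int(X∖A) = X∖{W,SE,E,N,NE} = {NW,S}
∂A = {NW,S} minus {NW} = {S}

{S}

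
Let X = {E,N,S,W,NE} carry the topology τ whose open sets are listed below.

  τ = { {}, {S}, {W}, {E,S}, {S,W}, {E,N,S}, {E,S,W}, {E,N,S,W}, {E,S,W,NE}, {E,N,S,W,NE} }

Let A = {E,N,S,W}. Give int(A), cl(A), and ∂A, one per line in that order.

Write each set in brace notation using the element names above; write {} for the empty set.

int(A) = {E,N,S,W}
cl(A)  = {E,N,S,W,NE}
∂A     = {NE}

interior: largest open inside A is {E,N,S,W} (from {}, {S}, {W}, {E,S}, {S,W}, {E,N,S}, {E,S,W}, {E,N,S,W})
cl via duality: int({NE}) = {}, so X∖{} = {E,N,S,W,NE}
cl∖int = {NE}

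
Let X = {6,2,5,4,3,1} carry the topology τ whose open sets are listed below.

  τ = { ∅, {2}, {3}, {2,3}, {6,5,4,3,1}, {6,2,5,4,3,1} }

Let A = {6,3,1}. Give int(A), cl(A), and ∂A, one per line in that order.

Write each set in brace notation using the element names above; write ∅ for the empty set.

opens ⊆ A: ∅, {3}; union → int = {3}
complement {2,5,4}; its interior {2}; cl(A) = X∖{2} = {6,5,4,3,1}
boundary = {6,5,4,3,1} ∖ {3} = {6,5,4,1}

int(A) = {3}
cl(A)  = {6,5,4,3,1}
∂A     = {6,5,4,1}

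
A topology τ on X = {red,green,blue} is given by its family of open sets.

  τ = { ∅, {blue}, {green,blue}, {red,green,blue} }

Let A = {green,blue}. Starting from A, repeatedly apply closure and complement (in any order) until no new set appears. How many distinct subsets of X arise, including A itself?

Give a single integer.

complement {red}; its interior ∅; cl(A) = X∖∅ = {red,green,blue}
With k = closure, c = complement:
  1. A     = {green,blue}
  2. kA    = {red,green,blue}
  3. cA    = {red}
  4. ckA   = ∅
k, c of each give nothing new

4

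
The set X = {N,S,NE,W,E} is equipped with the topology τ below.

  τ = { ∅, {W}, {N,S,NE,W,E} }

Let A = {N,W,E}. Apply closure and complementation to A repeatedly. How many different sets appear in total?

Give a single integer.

6

complement {S,NE}; its interior ∅; cl(A) = X∖∅ = {N,S,NE,W,E}
With k = closure, c = complement:
  1. A     = {N,W,E}
  2. kA    = {N,S,NE,W,E}
  3. cA    = {S,NE}
  4. ckA   = ∅
  5. kcA   = {N,S,NE,E}
  6. ckcA  = {W}
k, c of each give nothing new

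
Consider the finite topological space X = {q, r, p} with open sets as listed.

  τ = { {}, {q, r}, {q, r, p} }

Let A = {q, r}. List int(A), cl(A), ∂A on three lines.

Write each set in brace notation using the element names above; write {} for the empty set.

int(A) = {q, r}
cl(A)  = {q, r, p}
∂A     = {p}

open subsets of A: {}, {q, r}; so int(A) = {q, r}
closure: X∖int(X∖A) = X∖{} = {q, r, p}
∂A = {q, r, p} minus {q, r} = {p}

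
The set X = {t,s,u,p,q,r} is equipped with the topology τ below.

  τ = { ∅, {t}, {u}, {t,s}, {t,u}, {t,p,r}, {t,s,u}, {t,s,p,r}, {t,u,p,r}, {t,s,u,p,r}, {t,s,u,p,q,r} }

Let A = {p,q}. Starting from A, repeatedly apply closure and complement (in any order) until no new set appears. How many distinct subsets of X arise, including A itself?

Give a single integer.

6

closure: X∖int(X∖A) = X∖{t,s,u} = {p,q,r}
Let k=closure and c=complement:
  1. A     = {p,q}
  2. kA    = {p,q,r}
  3. cA    = {t,s,u,r}
  4. ckA   = {t,s,u}
  5. kcA   = {t,s,u,p,q,r}
  6. ckcA  = ∅
— saturated at 6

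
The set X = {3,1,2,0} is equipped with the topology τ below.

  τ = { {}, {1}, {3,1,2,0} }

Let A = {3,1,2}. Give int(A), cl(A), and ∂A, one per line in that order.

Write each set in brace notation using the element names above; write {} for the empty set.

interior: largest open inside A is {1} (from {}, {1})
cl via duality: int({0}) = {}, so X∖{} = {3,1,2,0}
cl∖int = {3,2,0}

int(A) = {1}
cl(A)  = {3,1,2,0}
∂A     = {3,2,0}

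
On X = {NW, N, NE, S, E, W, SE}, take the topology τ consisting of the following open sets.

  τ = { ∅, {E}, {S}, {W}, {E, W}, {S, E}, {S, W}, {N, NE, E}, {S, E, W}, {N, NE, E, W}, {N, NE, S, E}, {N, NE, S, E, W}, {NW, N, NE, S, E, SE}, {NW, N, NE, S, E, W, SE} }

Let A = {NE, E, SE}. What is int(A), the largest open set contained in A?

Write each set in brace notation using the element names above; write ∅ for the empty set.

U open, U⊆A: ∅, {E}. int(A) = ⋃ = {E}

{E}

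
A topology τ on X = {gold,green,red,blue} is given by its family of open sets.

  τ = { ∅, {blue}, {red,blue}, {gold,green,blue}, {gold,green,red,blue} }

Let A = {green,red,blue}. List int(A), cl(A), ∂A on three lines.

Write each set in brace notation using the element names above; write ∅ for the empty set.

interior: largest open inside A is {red,blue} (from ∅, {blue}, {red,blue})
cl via duality: int({gold}) = ∅, so X∖∅ = {gold,green,red,blue}
cl∖int = {gold,green}

int(A) = {red,blue}
cl(A)  = {gold,green,red,blue}
∂A     = {gold,green}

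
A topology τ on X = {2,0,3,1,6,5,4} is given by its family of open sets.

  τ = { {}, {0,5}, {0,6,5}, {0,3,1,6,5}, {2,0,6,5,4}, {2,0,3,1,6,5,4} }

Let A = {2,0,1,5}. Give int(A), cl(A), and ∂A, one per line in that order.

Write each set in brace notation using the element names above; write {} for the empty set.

int(A) = {0,5}
cl(A)  = {2,0,3,1,6,5,4}
∂A     = {2,3,1,6,4}

open subsets of A: {}, {0,5}; so int(A) = {0,5}
closure: X∖int(X∖A) = X∖{} = {2,0,3,1,6,5,4}
∂A = {2,0,3,1,6,5,4} minus {0,5} = {2,3,1,6,4}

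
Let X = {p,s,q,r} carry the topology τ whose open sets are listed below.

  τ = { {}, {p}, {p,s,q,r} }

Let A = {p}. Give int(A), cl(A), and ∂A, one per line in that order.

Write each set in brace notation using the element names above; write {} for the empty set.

int(A) = {p}
cl(A)  = {p,s,q,r}
∂A     = {s,q,r}

open subsets of A: {}, {p}; so int(A) = {p}
closure: X∖int(X∖A) = X∖{} = {p,s,q,r}
∂A = {p,s,q,r} minus {p} = {s,q,r}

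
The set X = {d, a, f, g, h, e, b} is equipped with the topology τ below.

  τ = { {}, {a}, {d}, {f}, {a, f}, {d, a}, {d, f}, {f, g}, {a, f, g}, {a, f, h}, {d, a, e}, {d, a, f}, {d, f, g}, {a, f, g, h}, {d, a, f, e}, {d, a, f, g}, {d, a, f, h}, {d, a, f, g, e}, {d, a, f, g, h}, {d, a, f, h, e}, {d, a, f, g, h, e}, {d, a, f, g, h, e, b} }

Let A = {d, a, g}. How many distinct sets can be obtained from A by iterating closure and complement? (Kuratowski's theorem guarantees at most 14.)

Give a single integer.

10

X∖A={f, h, e, b}, int(X∖A)={f}, hence cl(A)={d, a, g, h, e, b}
Orbit (k=closure, c=complement):
  1. A     = {d, a, g}
  2. kA    = {d, a, g, h, e, b}
  3. cA    = {f, h, e, b}
  4. ckA   = {f}
  5. kcA   = {f, g, h, e, b}
  6. kckA  = {f, g, h, b}
  7. ckcA  = {d, a}
  8. ckckA = {d, a, e}
  9. kckcA = {d, a, h, e, b}
  10. ckckcA = {f, g}
(closed under both — stop)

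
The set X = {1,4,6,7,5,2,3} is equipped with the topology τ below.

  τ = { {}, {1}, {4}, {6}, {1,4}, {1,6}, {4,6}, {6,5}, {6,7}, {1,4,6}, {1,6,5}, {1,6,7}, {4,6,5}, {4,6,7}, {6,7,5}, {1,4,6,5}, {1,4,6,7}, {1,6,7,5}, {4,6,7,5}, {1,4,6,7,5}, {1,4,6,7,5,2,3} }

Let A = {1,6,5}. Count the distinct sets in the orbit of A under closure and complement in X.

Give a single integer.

6

X∖A={4,7,2,3}, int(X∖A)={4}, hence cl(A)={1,6,7,5,2,3}
Orbit (k=closure, c=complement):
  1. A     = {1,6,5}
  2. kA    = {1,6,7,5,2,3}
  3. cA    = {4,7,2,3}
  4. ckA   = {4}
  5. kckA  = {4,2,3}
  6. ckckA = {1,6,7,5}
(closed under both — stop)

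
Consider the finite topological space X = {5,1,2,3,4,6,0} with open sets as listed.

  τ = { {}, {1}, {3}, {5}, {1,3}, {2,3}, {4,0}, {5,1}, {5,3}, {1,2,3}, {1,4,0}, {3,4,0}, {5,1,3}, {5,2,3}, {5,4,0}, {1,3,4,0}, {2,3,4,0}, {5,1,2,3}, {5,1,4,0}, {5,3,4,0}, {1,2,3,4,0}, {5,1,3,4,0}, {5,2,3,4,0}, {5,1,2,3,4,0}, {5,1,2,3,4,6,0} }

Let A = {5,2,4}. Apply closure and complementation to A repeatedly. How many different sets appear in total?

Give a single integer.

closure: X∖int(X∖A) = X∖{1,3} = {5,2,4,6,0}
Let k=closure and c=complement:
  1. A     = {5,2,4}
  2. kA    = {5,2,4,6,0}
  3. cA    = {1,3,6,0}
  4. ckA   = {1,3}
  5. kcA   = {1,2,3,4,6,0}
  6. kckA  = {1,2,3,6}
  7. ckcA  = {5}
  8. ckckA = {5,4,0}
  9. kckcA = {5,6}
  10. kckckA = {5,4,6,0}
  11. ckckcA = {1,2,3,4,0}
  12. ckckckA = {1,2,3}
— saturated at 12

12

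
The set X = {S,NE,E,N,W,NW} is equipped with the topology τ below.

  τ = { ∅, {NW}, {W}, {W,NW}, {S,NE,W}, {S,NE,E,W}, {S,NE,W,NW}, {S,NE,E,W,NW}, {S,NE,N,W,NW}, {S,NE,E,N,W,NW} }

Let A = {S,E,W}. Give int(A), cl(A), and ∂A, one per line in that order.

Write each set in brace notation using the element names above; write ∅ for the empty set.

open subsets of A: ∅, {W}; so int(A) = {W}
closure: X∖int(X∖A) = X∖{NW} = {S,NE,E,N,W}
∂A = {S,NE,E,N,W} minus {W} = {S,NE,E,N}

int(A) = {W}
cl(A)  = {S,NE,E,N,W}
∂A     = {S,NE,E,N}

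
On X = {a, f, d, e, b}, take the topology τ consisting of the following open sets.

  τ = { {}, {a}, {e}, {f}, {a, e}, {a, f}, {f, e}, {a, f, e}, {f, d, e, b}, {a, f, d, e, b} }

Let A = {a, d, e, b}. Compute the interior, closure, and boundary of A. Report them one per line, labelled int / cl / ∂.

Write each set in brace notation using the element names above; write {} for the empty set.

U open, U⊆A: {}, {e}, {a}, {a, e}. int(A) = ⋃ = {a, e}
X∖A={f}, int(X∖A)={f}, hence cl(A)={a, d, e, b}
∂A: remove int from cl → {d, b}

int(A) = {a, e}
cl(A)  = {a, d, e, b}
∂A     = {d, b}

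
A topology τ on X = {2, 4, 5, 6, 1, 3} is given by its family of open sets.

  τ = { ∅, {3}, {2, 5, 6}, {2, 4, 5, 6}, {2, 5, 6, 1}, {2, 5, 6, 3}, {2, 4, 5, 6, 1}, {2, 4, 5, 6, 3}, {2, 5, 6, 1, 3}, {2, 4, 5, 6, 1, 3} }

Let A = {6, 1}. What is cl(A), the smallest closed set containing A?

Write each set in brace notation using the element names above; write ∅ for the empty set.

{2, 4, 5, 6, 1}

closure: X∖int(X∖A) = X∖{3} = {2, 4, 5, 6, 1}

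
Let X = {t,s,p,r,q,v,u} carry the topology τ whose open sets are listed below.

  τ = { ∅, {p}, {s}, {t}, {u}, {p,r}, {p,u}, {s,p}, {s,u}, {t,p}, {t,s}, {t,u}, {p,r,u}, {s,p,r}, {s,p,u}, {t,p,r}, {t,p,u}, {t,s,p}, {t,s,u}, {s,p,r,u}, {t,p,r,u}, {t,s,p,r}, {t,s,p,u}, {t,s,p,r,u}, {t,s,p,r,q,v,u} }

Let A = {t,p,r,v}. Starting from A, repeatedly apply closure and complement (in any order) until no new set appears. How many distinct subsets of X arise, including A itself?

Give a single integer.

6

closure: X∖int(X∖A) = X∖{s,u} = {t,p,r,q,v}
Let k=closure and c=complement:
  1. A     = {t,p,r,v}
  2. kA    = {t,p,r,q,v}
  3. cA    = {s,q,u}
  4. ckA   = {s,u}
  5. kcA   = {s,q,v,u}
  6. ckcA  = {t,p,r}
— saturated at 6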